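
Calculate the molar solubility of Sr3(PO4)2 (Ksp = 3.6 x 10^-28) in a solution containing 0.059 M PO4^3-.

s = 1.6e-9 M

Sr3(PO4)2(s) ⇌ 3 Sr^2+ + 2 PO4^3-
Ksp = [Sr^2+]^3[PO4^3-]^2
Let s = moles of Sr3(PO4)2 that dissolve per litre. [Sr^2+] = 3s, [PO4^3-] = 0.059 + 2s ≈ 0.059 (common-ion effect: PO4^3- is already 0.059 M).
Ksp ≈ (3s)^3 × (0.059)^2
s = 1.6 x 10^-9 M
Check: 2s = 3.1 x 10^-9 ≪ 0.059, so the approximation is valid.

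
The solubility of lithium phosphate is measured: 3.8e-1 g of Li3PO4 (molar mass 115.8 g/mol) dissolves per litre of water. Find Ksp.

Ksp ≈ 3.1 × 10^-9

Molar solubility s = (3.8 × 10^-1 g/L) / (115.8 g/mol) = 3.28 × 10^-3 M.
Li3PO4(s) <=> 3 Li^+ + PO4^3-
With molar solubility s: [Li^+] = 3s, [PO4^3-] = s.
Ksp = [Li^+]^3[PO4^3-]
So Ksp = (3s)^3 × s = 27s^4
With s = 3.28 x 10^-3: Ksp = 3.1 x 10^-9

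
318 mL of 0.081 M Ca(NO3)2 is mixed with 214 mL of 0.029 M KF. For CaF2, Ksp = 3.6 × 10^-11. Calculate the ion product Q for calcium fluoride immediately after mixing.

Q ≈ 6.6e-6

Total volume = 318 + 214 = 532 mL.
[Ca^2+] = 8.1 x 10^-2 × (318/532) = 4.84 × 10^-2 M
[F^-] = 2.9 × 10^-2 × (214/532) = 1.17 x 10^-2 M
CaF2(s) <=> Ca^2+ + 2 F^-, so Q = [Ca^2+][F^-]^2
Q = (4.84 x 10^-2)(1.17 × 10^-2)^2 = 6.6 x 10^-6
Q > Ksp, so CaF2 will precipitate.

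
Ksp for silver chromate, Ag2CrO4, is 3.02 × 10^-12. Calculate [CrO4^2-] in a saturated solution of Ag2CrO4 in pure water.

9.11 x 10^-5 M

Ag2CrO4(s) ⇌ 2 Ag^+(aq) + CrO4^2-(aq)
Ksp = [Ag^+]^2[CrO4^2-]
With molar solubility s: [Ag^+] = 2s, [CrO4^2-] = s.
Substituting: Ksp = (2s)^2s = 4s^3
s = (3.02 × 10^-12 / 4)^(1/3) = 9.106 x 10^-5 M
[CrO4^2-] = s = 9.11 × 10^-5 M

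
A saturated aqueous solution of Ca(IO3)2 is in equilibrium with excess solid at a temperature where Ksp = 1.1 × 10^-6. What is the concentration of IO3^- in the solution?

[IO3^-] ≈ 0.013 M

Ca(IO3)2(s) <=> Ca^2+(aq) + 2 IO3^-(aq)
Ksp = [Ca^2+][IO3^-]^2
With molar solubility s: [Ca^2+] = s, [IO3^-] = 2s.
Ksp = s(2s)^2 = 4s^3
s = (1.1 × 10^-6 / 4)^(1/3) = 6.50 × 10^-3 M
[IO3^-] = 2s = 1.3 x 10^-2 M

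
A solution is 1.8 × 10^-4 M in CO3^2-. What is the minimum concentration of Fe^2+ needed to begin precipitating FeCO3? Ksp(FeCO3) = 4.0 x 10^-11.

FeCO3(s) ⇌ Fe^2+(aq) + CO3^2-(aq)
Ksp = [Fe^2+][CO3^2-]
Precipitation begins when Q = Ksp. With [CO3^2-] = 1.8 × 10^-4 M:
4.0 x 10^-11 = (1.8 × 10^-4) × [Fe^2+]
[Fe^2+] = (4.0 x 10^-11 / 1.8 × 10^-4) = 2.2 × 10^-7 M

[Fe^2+] = 2.2e-7 M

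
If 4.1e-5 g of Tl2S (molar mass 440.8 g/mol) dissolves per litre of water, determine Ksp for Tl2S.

Ksp ≈ 3.2 × 10^-21

Molar solubility s = (4.1 × 10^-5 g/L) / (440.8 g/mol) = 9.30 × 10^-8 M.
Tl2S(s) <=> 2 Tl^+ + S^2-
With molar solubility s: [Tl^+] = 2s, [S^2-] = s.
Ksp = [Tl^+]^2[S^2-]
Substituting: Ksp = (2s)^2s = 4s^3
Ksp = 4 × (9.30 × 10^-8)^3 = 3.2 × 10^-21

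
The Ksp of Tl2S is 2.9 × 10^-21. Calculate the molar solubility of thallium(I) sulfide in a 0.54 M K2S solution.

Tl2S(s) <=> 2 Tl^+ + S^2-
Ksp = [Tl^+]^2[S^2-]
If s mol/L dissolves here, [Tl^+] = 2s, [S^2-] = 0.54 + s ≈ 0.54 (since S^2- from K2S dominates).
Ksp ≈ (2s)^2 × 0.54
s = 3.7 × 10^-11 M
Check: s = 3.7 × 10^-11 ≪ 0.54, so the approximation is valid.

3.7 x 10^-11 M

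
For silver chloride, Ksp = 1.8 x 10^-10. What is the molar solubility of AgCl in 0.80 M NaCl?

s ≈ 2.3 x 10^-10 M

AgCl(s) ⇌ Ag^+(aq) + Cl^-(aq)
Ksp = [Ag^+][Cl^-]
Let s = moles of AgCl that dissolve per litre. [Ag^+] = s, [Cl^-] = 0.80 + s ≈ 0.80 (since Cl^- from NaCl dominates).
Ksp ≈ s × 0.80
s = 2.3 × 10^-10 M
Check: s = 2.3 × 10^-10 ≪ 0.80, so the approximation is valid.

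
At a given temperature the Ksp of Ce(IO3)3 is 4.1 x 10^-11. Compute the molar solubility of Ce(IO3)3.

1.1 x 10^-3 M

Ce(IO3)3(s) ⇌ Ce^3+(aq) + 3 IO3^-(aq)
Ksp = [Ce^3+][IO3^-]^3
Let s = molar solubility. Then [Ce^3+] = s and [IO3^-] = 3s.
Substituting: Ksp = s(3s)^3 = 27s^4
Solving, s = (4.1 x 10^-11/27)^(1/4) = 1.1 × 10^-3 M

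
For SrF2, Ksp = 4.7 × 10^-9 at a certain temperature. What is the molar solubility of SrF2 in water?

s = 1.1 × 10^-3 M

SrF2(s) ⇌ Sr^2+ + 2 F^-
Ksp = [Sr^2+][F^-]^2
With molar solubility s: [Sr^2+] = s, [F^-] = 2s.
Ksp = s(2s)^2 = 4s^3
s^3 = 4.7 × 10^-9 / 4, so s = 1.1 × 10^-3 M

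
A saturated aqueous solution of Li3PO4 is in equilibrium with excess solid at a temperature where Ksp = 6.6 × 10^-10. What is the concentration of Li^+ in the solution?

[Li^+] = 6.7e-3 M

Li3PO4(s) ⇌ 3 Li^+ + PO4^3-
Ksp = [Li^+]^3[PO4^3-]
With molar solubility s: [Li^+] = 3s, [PO4^3-] = s.
Substituting: Ksp = (3s)^3s = 27s^4
s^4 = 6.6 × 10^-10 / 27, so s = 2.22 x 10^-3 M
[Li^+] = 3s = 6.7 x 10^-3 M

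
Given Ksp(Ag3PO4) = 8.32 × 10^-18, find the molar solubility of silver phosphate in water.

s = 2.36 x 10^-5 M

Ag3PO4(s) ⇌ 3 Ag^+ + PO4^3-
Ksp = [Ag^+]^3[PO4^3-]
If s mol/L of Ag3PO4 dissolves, [Ag^+] = 3s and [PO4^3-] = s.
So Ksp = (3s)^3 × s = 27s^4
s = (8.32 × 10^-18 / 27)^(1/4) = 2.36 x 10^-5 M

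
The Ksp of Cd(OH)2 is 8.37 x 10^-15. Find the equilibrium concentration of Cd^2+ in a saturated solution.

1.28 × 10^-5 M

Cd(OH)2(s) ⇌ Cd^2+(aq) + 2 OH^-(aq)
Ksp = [Cd^2+][OH^-]^2
With molar solubility s: [Cd^2+] = s, [OH^-] = 2s.
So Ksp = s × (2s)^2 = 4s^3
s = (8.37 x 10^-15 / 4)^(1/3) = 1.279 x 10^-5 M
[Cd^2+] = s = 1.28 × 10^-5 M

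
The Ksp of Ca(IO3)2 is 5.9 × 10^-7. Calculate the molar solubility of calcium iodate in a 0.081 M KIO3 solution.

Ca(IO3)2(s) ⇌ Ca^2+(aq) + 2 IO3^-(aq)
Ksp = [Ca^2+][IO3^-]^2
If s mol/L dissolves here, [Ca^2+] = s, [IO3^-] = 0.081 + 2s ≈ 0.081 (Ksp is small, so little additional dissolves).
Ksp ≈ s × (0.081)^2
s = 9.0 x 10^-5 M
Check: 2s = 1.8 × 10^-4 ≪ 0.081, so the approximation is valid.

s = 9.0 × 10^-5 M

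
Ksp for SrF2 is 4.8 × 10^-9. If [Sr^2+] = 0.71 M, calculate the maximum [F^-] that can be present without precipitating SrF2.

SrF2(s) ⇌ Sr^2+(aq) + 2 F^-(aq)
Ksp = [Sr^2+][F^-]^2
Precipitation begins when Q = Ksp. With [Sr^2+] = 0.71 M:
4.8 × 10^-9 = (0.71) × [F^-]^2
[F^-] = (4.8 × 10^-9 / 7.1 × 10^-1)^(1/2) = 8.2 x 10^-5 M

[F^-] = 8.2 x 10^-5 M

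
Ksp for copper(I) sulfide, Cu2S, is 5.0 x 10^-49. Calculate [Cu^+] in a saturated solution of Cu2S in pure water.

[Cu^+] = 1.0 × 10^-16 M

Cu2S(s) ⇌ 2 Cu^+ + S^2-
Ksp = [Cu^+]^2[S^2-]
For each mole of Cu2S that dissolves: [Cu^+] = 2s, [S^2-] = s.
Substituting: Ksp = (2s)^2s = 4s^3
s = (5.0 x 10^-49 / 4)^(1/3) = 5.00 × 10^-17 M
[Cu^+] = 2s = 1.0 × 10^-16 M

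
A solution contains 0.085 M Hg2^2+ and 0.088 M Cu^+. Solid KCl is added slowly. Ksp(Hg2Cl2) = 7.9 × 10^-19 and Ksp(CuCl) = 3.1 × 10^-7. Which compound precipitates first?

Hg2Cl2

Precipitation of each salt starts when its ion product equals its Ksp.
For Hg2Cl2: 7.9 × 10^-19 = 0.085 × [Cl^-]^2  ⇒  [Cl^-] = 3.0 x 10^-9 M.
For CuCl: 3.1 × 10^-7 = 0.088 × [Cl^-]  ⇒  [Cl^-] = 3.5 x 10^-6 M.
The salt with the lower threshold [Cl^-] precipitates first: Hg2Cl2.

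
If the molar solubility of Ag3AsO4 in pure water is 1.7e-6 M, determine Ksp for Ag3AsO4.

Ksp ≈ 2.3 × 10^-22

Ag3AsO4(s) ⇌ 3 Ag^+(aq) + AsO4^3-(aq)
With molar solubility s: [Ag^+] = 3s, [AsO4^3-] = s.
Ksp = [Ag^+]^3[AsO4^3-]
Substituting: Ksp = (3s)^3s = 27s^4
With s = 1.7 × 10^-6: Ksp = 2.3 × 10^-22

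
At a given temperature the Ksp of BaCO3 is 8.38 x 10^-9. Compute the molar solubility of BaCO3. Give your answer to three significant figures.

BaCO3(s) ⇌ Ba^2+(aq) + CO3^2-(aq)
Ksp = [Ba^2+][CO3^2-]
If s mol/L of BaCO3 dissolves, [Ba^2+] = s and [CO3^2-] = s.
Ksp = s × s = s^2
s = (8.38 x 10^-9)^(1/2) = 9.15 × 10^-5 M

s ≈ 9.15 × 10^-5 M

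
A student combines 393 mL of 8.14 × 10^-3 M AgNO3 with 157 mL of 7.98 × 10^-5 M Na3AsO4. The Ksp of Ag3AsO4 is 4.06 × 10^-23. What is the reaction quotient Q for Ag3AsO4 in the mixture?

Total volume = 393 + 157 = 550 mL.
[Ag^+] = 8.14 x 10^-3 × (393/550) = 5.816 × 10^-3 M
[AsO4^3-] = 7.98 × 10^-5 × (157/550) = 2.278 x 10^-5 M
Ag3AsO4(s) ⇌ 3 Ag^+ + AsO4^3-, so Q = [Ag^+]^3[AsO4^3-]
Q = (5.816 × 10^-3)^3(2.278 × 10^-5) = 4.48 x 10^-12
Q > Ksp, so Ag3AsO4 will precipitate.

Q ≈ 4.48 × 10^-12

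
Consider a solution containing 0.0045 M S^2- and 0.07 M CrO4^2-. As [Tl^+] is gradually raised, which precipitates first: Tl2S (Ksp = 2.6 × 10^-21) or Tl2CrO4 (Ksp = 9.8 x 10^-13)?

Tl2S

Each salt begins to precipitate when Q = Ksp, i.e. when [Tl^+] reaches its threshold.
For Tl2S: 2.6 × 10^-21 = 0.0045 × [Tl^+]^2  ⇒  [Tl^+] = 7.6 × 10^-10 M.
For Tl2CrO4: 9.8 x 10^-13 = 0.07 × [Tl^+]^2  ⇒  [Tl^+] = 3.7 x 10^-6 M.
The salt with the lower threshold [Tl^+] precipitates first: Tl2S.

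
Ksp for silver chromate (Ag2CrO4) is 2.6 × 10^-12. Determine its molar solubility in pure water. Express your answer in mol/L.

Ag2CrO4(s) <=> 2 Ag^+(aq) + CrO4^2-(aq)
Ksp = [Ag^+]^2[CrO4^2-]
Let s = molar solubility. Then [Ag^+] = 2s and [CrO4^2-] = s.
Ksp = (2s)^2s = 4s^3
s^3 = 2.6 × 10^-12 / 4, so s = 8.7 x 10^-5 M

s ≈ 8.7 × 10^-5 M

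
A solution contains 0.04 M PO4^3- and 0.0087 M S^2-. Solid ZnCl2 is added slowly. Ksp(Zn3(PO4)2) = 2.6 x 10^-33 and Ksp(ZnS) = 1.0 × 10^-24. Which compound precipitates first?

Precipitation of each salt starts when its ion product equals its Ksp.
For Zn3(PO4)2: 2.6 x 10^-33 = (0.04)^2 × [Zn^2+]^3  ⇒  [Zn^2+] = 1.2 × 10^-10 M.
For ZnS: 1.0 × 10^-24 = 0.0087 × [Zn^2+]  ⇒  [Zn^2+] = 1.1 × 10^-22 M.
The salt with the lower threshold [Zn^2+] precipitates first: ZnS.

ZnS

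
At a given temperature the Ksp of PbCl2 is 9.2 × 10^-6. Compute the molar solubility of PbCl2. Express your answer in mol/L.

s ≈ 0.013 M

PbCl2(s) ⇌ Pb^2+ + 2 Cl^-
Ksp = [Pb^2+][Cl^-]^2
If s mol/L of PbCl2 dissolves, [Pb^2+] = s and [Cl^-] = 2s.
So Ksp = s × (2s)^2 = 4s^3
s^3 = 9.2 × 10^-6 / 4, so s = 1.3 × 10^-2 M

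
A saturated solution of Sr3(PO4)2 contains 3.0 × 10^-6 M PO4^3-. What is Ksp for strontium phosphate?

Sr3(PO4)2(s) ⇌ 3 Sr^2+(aq) + 2 PO4^3-(aq)
Stoichiometry gives [Sr^2+] = (3/2)[PO4^3-] = 4.50 × 10^-6 M.
Ksp = [Sr^2+]^3[PO4^3-]^2
Ksp = (4.50 x 10^-6)^3 × (3.0 × 10^-6)^2 = 8.2 x 10^-28

Ksp ≈ 8.2e-28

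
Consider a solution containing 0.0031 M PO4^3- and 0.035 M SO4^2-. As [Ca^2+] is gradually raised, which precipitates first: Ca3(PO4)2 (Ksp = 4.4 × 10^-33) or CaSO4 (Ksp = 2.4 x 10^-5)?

Ca3(PO4)2

Precipitation of each salt starts when its ion product equals its Ksp.
For Ca3(PO4)2: 4.4 × 10^-33 = (0.0031)^2 × [Ca^2+]^3  ⇒  [Ca^2+] = 7.7 × 10^-10 M.
For CaSO4: 2.4 x 10^-5 = 0.035 × [Ca^2+]  ⇒  [Ca^2+] = 6.9 × 10^-4 M.
The salt with the lower threshold [Ca^2+] precipitates first: Ca3(PO4)2.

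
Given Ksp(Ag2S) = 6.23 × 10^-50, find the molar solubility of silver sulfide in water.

Ag2S(s) ⇌ 2 Ag^+(aq) + S^2-(aq)
Ksp = [Ag^+]^2[S^2-]
If s mol/L of Ag2S dissolves, [Ag^+] = 2s and [S^2-] = s.
Substituting: Ksp = (2s)^2s = 4s^3
s = (6.23 × 10^-50 / 4)^(1/3) = 2.50 × 10^-17 M

2.50 × 10^-17 M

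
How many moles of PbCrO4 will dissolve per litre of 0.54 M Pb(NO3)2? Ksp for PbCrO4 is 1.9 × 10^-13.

s = 3.5 x 10^-13 M

PbCrO4(s) ⇌ Pb^2+(aq) + CrO4^2-(aq)
Ksp = [Pb^2+][CrO4^2-]
Let s = moles of PbCrO4 that dissolve per litre. [Pb^2+] = 0.54 + s ≈ 0.54, [CrO4^2-] = s (Ksp is small, so little additional dissolves).
Ksp ≈ 0.54 × s
s = 3.5 x 10^-13 M
Check: s = 3.5 × 10^-13 ≪ 0.54, so the approximation is valid.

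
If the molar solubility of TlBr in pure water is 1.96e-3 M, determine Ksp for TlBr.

TlBr(s) ⇌ Tl^+(aq) + Br^-(aq)
If s mol/L of TlBr dissolves, [Tl^+] = s and [Br^-] = s.
Ksp = [Tl^+][Br^-]
Ksp = s × s = s^2
With s = 1.96 x 10^-3: Ksp = 3.84 × 10^-6

Ksp ≈ 3.84 × 10^-6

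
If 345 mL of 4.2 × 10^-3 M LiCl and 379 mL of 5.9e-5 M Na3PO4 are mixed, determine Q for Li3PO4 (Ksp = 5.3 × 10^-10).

Total volume = 345 + 379 = 724 mL.
[Li^+] = 4.2 × 10^-3 × (345/724) = 2.00 × 10^-3 M
[PO4^3-] = 5.9 × 10^-5 × (379/724) = 3.09 x 10^-5 M
Li3PO4(s) ⇌ 3 Li^+(aq) + PO4^3-(aq), so Q = [Li^+]^3[PO4^3-]
Q = (2.00 x 10^-3)^3(3.09 × 10^-5) = 2.5 x 10^-13
Q < Ksp, so no precipitate of Li3PO4 forms.

2.5e-13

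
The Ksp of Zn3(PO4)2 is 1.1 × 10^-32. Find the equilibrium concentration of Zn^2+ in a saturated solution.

4.8 × 10^-7 M

Zn3(PO4)2(s) <=> 3 Zn^2+(aq) + 2 PO4^3-(aq)
Ksp = [Zn^2+]^3[PO4^3-]^2
If s mol/L of Zn3(PO4)2 dissolves, [Zn^2+] = 3s and [PO4^3-] = 2s.
Substituting: Ksp = (3s)^3(2s)^2 = 108s^5
Solving, s = (1.1 × 10^-32/108)^(1/5) = 1.59 × 10^-7 M
[Zn^2+] = 3s = 4.8 × 10^-7 M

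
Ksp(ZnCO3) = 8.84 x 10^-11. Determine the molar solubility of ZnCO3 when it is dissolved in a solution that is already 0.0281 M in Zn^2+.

ZnCO3(s) ⇌ Zn^2+(aq) + CO3^2-(aq)
Ksp = [Zn^2+][CO3^2-]
If s mol/L dissolves here, [Zn^2+] = 0.0281 + s ≈ 0.0281, [CO3^2-] = s (since the Zn^2+ already present dominates).
Ksp ≈ 0.0281 × s
s = 3.15 x 10^-9 M
Check: s = 3.1 x 10^-9 ≪ 0.0281, so the approximation is valid.

s = 3.15 × 10^-9 M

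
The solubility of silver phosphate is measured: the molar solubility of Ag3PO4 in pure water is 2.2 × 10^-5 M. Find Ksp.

6.3e-18

Ag3PO4(s) <=> 3 Ag^+ + PO4^3-
For each mole of Ag3PO4 that dissolves: [Ag^+] = 3s, [PO4^3-] = s.
Ksp = [Ag^+]^3[PO4^3-]
Ksp = (3s)^3s = 27s^4
With s = 2.2 × 10^-5: Ksp = 6.3 × 10^-18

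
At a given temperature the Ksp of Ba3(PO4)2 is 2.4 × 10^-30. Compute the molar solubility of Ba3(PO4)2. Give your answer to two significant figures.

s = 4.7 x 10^-7 M

Ba3(PO4)2(s) ⇌ 3 Ba^2+(aq) + 2 PO4^3-(aq)
Ksp = [Ba^2+]^3[PO4^3-]^2
If s mol/L of Ba3(PO4)2 dissolves, [Ba^2+] = 3s and [PO4^3-] = 2s.
Substituting: Ksp = (3s)^3(2s)^2 = 108s^5
s^5 = 2.4 × 10^-30 / 108, so s = 4.7 × 10^-7 M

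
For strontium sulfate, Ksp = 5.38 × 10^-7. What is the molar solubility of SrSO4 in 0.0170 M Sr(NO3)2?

SrSO4(s) ⇌ Sr^2+ + SO4^2-
Ksp = [Sr^2+][SO4^2-]
Let s = moles of SrSO4 that dissolve per litre. [Sr^2+] = 0.0170 + s ≈ 0.0170, [SO4^2-] = s (common-ion effect: Sr^2+ is already 0.0170 M).
Ksp ≈ 0.0170 × s
s = 3.16 × 10^-5 M
Check: s = 3.2 × 10^-5 ≪ 0.0170, so the approximation is valid.

s = 3.16 x 10^-5 M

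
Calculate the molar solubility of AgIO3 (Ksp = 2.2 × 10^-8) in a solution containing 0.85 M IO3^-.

s ≈ 2.6 × 10^-8 M

AgIO3(s) ⇌ Ag^+(aq) + IO3^-(aq)
Ksp = [Ag^+][IO3^-]
Let s be the molar solubility in this solution. [Ag^+] = s, [IO3^-] = 0.85 + s ≈ 0.85 (common-ion effect: IO3^- is already 0.85 M).
Ksp ≈ s × 0.85
s = 2.6 x 10^-8 M
Check: s = 2.6 x 10^-8 ≪ 0.85, so the approximation is valid.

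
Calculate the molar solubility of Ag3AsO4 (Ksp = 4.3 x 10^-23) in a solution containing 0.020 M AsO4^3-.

Ag3AsO4(s) ⇌ 3 Ag^+(aq) + AsO4^3-(aq)
Ksp = [Ag^+]^3[AsO4^3-]
Let s = moles of Ag3AsO4 that dissolve per litre. [Ag^+] = 3s, [AsO4^3-] = 0.020 + s ≈ 0.020 (common-ion effect: AsO4^3- is already 0.020 M).
Ksp ≈ (3s)^3 × 0.020
s = 4.3 × 10^-8 M
Check: s = 4.3 × 10^-8 ≪ 0.020, so the approximation is valid.

s ≈ 4.3 × 10^-8 M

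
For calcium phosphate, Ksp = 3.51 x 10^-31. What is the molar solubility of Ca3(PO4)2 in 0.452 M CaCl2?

9.75 x 10^-16 M

Ca3(PO4)2(s) ⇌ 3 Ca^2+(aq) + 2 PO4^3-(aq)
Ksp = [Ca^2+]^3[PO4^3-]^2
Let s = moles of Ca3(PO4)2 that dissolve per litre. [Ca^2+] = 0.452 + 3s ≈ 0.452, [PO4^3-] = 2s (since Ca^2+ from CaCl2 dominates).
Ksp ≈ (0.452)^3 × (2s)^2
s = 9.75 x 10^-16 M
Check: 3s = 2.9 × 10^-15 ≪ 0.452, so the approximation is valid.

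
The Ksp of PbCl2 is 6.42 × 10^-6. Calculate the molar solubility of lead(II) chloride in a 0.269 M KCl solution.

s ≈ 8.87 x 10^-5 M

PbCl2(s) ⇌ Pb^2+ + 2 Cl^-
Ksp = [Pb^2+][Cl^-]^2
Let s be the molar solubility in this solution. [Pb^2+] = s, [Cl^-] = 0.269 + 2s ≈ 0.269 (Ksp is small, so little additional dissolves).
Ksp ≈ s × (0.269)^2
s = 8.87 × 10^-5 M
Check: 2s = 1.8 × 10^-4 ≪ 0.269, so the approximation is valid.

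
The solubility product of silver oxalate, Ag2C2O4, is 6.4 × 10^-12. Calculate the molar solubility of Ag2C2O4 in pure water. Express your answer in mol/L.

s ≈ 1.2 × 10^-4 M

Ag2C2O4(s) ⇌ 2 Ag^+ + C2O4^2-
Ksp = [Ag^+]^2[C2O4^2-]
With molar solubility s: [Ag^+] = 2s, [C2O4^2-] = s.
Ksp = (2s)^2s = 4s^3
s = (6.4 × 10^-12 / 4)^(1/3) = 1.2 × 10^-4 M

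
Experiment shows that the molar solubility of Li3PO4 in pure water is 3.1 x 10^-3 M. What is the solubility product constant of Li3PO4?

Li3PO4(s) ⇌ 3 Li^+ + PO4^3-
For each mole of Li3PO4 that dissolves: [Li^+] = 3s, [PO4^3-] = s.
Ksp = [Li^+]^3[PO4^3-]
Ksp = (3s)^3s = 27s^4
Ksp = 27 × (3.1 x 10^-3)^4 = 2.5 × 10^-9

Ksp ≈ 2.5 × 10^-9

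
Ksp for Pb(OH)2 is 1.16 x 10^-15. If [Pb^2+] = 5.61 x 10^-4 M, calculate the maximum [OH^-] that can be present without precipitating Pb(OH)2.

Pb(OH)2(s) <=> Pb^2+(aq) + 2 OH^-(aq)
Ksp = [Pb^2+][OH^-]^2
Precipitation begins when Q = Ksp. With [Pb^2+] = 5.61 x 10^-4 M:
1.16 x 10^-15 = (5.61 x 10^-4) × [OH^-]^2
[OH^-] = (1.16 x 10^-15 / 5.61 × 10^-4)^(1/2) = 1.44 × 10^-6 M

[OH^-] = 1.44 x 10^-6 M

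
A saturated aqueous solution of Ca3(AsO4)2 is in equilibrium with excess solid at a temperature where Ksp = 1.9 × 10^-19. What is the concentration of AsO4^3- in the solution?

Ca3(AsO4)2(s) <=> 3 Ca^2+ + 2 AsO4^3-
Ksp = [Ca^2+]^3[AsO4^3-]^2
For each mole of Ca3(AsO4)2 that dissolves: [Ca^2+] = 3s, [AsO4^3-] = 2s.
Substituting: Ksp = (3s)^3(2s)^2 = 108s^5
s = (1.9 × 10^-19 / 108)^(1/5) = 7.06 × 10^-5 M
[AsO4^3-] = 2s = 1.4 × 10^-4 M

[AsO4^3-] = 1.4e-4 M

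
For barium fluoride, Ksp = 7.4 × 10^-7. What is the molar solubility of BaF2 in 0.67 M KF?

1.6e-6 M

BaF2(s) ⇌ Ba^2+(aq) + 2 F^-(aq)
Ksp = [Ba^2+][F^-]^2
If s mol/L dissolves here, [Ba^2+] = s, [F^-] = 0.67 + 2s ≈ 0.67 (common-ion effect: F^- is already 0.67 M).
Ksp ≈ s × (0.67)^2
s = 1.6 × 10^-6 M
Check: 2s = 3.3 × 10^-6 ≪ 0.67, so the approximation is valid.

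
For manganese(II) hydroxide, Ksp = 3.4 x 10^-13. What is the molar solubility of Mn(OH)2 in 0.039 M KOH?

Mn(OH)2(s) <=> Mn^2+ + 2 OH^-
Ksp = [Mn^2+][OH^-]^2
Let s be the molar solubility in this solution. [Mn^2+] = s, [OH^-] = 0.039 + 2s ≈ 0.039 (Ksp is small, so little additional dissolves).
Ksp ≈ s × (0.039)^2
s = 2.2 x 10^-10 M
Check: 2s = 4.5 x 10^-10 ≪ 0.039, so the approximation is valid.

2.2 × 10^-10 M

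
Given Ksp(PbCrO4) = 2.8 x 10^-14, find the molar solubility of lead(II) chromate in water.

PbCrO4(s) ⇌ Pb^2+(aq) + CrO4^2-(aq)
Ksp = [Pb^2+][CrO4^2-]
If s mol/L of PbCrO4 dissolves, [Pb^2+] = s and [CrO4^2-] = s.
Ksp = (s)(s) = s^2
s = √(2.8 x 10^-14) = 1.7 × 10^-7 M

s = 1.7e-7 M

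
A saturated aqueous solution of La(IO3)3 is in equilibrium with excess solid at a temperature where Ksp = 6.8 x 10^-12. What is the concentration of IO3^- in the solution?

2.1e-3 M

La(IO3)3(s) ⇌ La^3+(aq) + 3 IO3^-(aq)
Ksp = [La^3+][IO3^-]^3
For each mole of La(IO3)3 that dissolves: [La^3+] = s, [IO3^-] = 3s.
Substituting: Ksp = s(3s)^3 = 27s^4
s^4 = 6.8 x 10^-12 / 27, so s = 7.08 × 10^-4 M
[IO3^-] = 3s = 2.1 × 10^-3 M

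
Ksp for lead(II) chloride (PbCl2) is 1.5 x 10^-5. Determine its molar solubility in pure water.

PbCl2(s) ⇌ Pb^2+(aq) + 2 Cl^-(aq)
Ksp = [Pb^2+][Cl^-]^2
If s mol/L of PbCl2 dissolves, [Pb^2+] = s and [Cl^-] = 2s.
Substituting: Ksp = s(2s)^2 = 4s^3
Solving, s = (1.5 x 10^-5/4)^(1/3) = 1.6 × 10^-2 M

s ≈ 0.016 M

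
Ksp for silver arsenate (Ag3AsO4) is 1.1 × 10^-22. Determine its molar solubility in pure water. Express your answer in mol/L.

s ≈ 1.4 × 10^-6 M

Ag3AsO4(s) ⇌ 3 Ag^+(aq) + AsO4^3-(aq)
Ksp = [Ag^+]^3[AsO4^3-]
If s mol/L of Ag3AsO4 dissolves, [Ag^+] = 3s and [AsO4^3-] = s.
Ksp = (3s)^3s = 27s^4
Solving, s = (1.1 × 10^-22/27)^(1/4) = 1.4 x 10^-6 M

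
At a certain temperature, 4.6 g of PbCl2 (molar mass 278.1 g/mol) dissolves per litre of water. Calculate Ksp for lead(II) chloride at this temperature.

1.8 × 10^-5

Molar solubility s = (4.6 g/L) / (278.1 g/mol) = 1.65 × 10^-2 M.
PbCl2(s) ⇌ Pb^2+(aq) + 2 Cl^-(aq)
Let s = molar solubility. Then [Pb^2+] = s and [Cl^-] = 2s.
Ksp = [Pb^2+][Cl^-]^2
Ksp = s(2s)^2 = 4s^3
With s = 1.65 × 10^-2: Ksp = 1.8 x 10^-5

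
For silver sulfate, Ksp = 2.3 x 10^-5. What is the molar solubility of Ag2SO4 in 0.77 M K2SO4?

s ≈ 2.7 × 10^-3 M

Ag2SO4(s) <=> 2 Ag^+ + SO4^2-
Ksp = [Ag^+]^2[SO4^2-]
Let s = moles of Ag2SO4 that dissolve per litre. [Ag^+] = 2s, [SO4^2-] = 0.77 + s ≈ 0.77 (common-ion effect: SO4^2- is already 0.77 M).
Ksp ≈ (2s)^2 × 0.77
s = 2.7 × 10^-3 M
Check: s = 2.7 × 10^-3 ≪ 0.77, so the approximation is valid.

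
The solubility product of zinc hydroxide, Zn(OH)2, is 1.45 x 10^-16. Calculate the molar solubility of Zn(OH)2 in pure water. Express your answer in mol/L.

Zn(OH)2(s) ⇌ Zn^2+ + 2 OH^-
Ksp = [Zn^2+][OH^-]^2
For each mole of Zn(OH)2 that dissolves: [Zn^2+] = s, [OH^-] = 2s.
Substituting: Ksp = s(2s)^2 = 4s^3
s = (1.45 x 10^-16 / 4)^(1/3) = 3.31 × 10^-6 M

s ≈ 3.31 x 10^-6 M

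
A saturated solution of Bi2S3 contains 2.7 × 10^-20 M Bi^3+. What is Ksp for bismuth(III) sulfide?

Ksp = 4.8 × 10^-98

Bi2S3(s) ⇌ 2 Bi^3+(aq) + 3 S^2-(aq)
Stoichiometry gives [S^2-] = (3/2)[Bi^3+] = 4.05 × 10^-20 M.
Ksp = [Bi^3+]^2[S^2-]^3
Ksp = (2.7 × 10^-20)^2 × (4.05 x 10^-20)^3 = 4.8 x 10^-98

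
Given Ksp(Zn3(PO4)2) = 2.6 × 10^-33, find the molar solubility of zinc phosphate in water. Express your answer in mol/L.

Zn3(PO4)2(s) ⇌ 3 Zn^2+(aq) + 2 PO4^3-(aq)
Ksp = [Zn^2+]^3[PO4^3-]^2
With molar solubility s: [Zn^2+] = 3s, [PO4^3-] = 2s.
Substituting: Ksp = (3s)^3(2s)^2 = 108s^5
Solving, s = (2.6 × 10^-33/108)^(1/5) = 1.2 × 10^-7 M

s ≈ 1.2 × 10^-7 M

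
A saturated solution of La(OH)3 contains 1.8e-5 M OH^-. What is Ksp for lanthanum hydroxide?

Ksp ≈ 3.5e-20

La(OH)3(s) ⇌ La^3+(aq) + 3 OH^-(aq)
Stoichiometry gives [La^3+] = (1/3)[OH^-] = 6.00 × 10^-6 M.
Ksp = [La^3+][OH^-]^3
Ksp = 6.00 x 10^-6 × (1.8 × 10^-5)^3 = 3.5 × 10^-20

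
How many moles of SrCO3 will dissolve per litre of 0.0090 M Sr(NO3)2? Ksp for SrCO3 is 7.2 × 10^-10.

SrCO3(s) <=> Sr^2+ + CO3^2-
Ksp = [Sr^2+][CO3^2-]
Let s = moles of SrCO3 that dissolve per litre. [Sr^2+] = 0.0090 + s ≈ 0.0090, [CO3^2-] = s (common-ion effect: Sr^2+ is already 0.0090 M).
Ksp ≈ 0.0090 × s
s = 8.0 × 10^-8 M
Check: s = 8.0 × 10^-8 ≪ 0.0090, so the approximation is valid.

s ≈ 8.0 × 10^-8 M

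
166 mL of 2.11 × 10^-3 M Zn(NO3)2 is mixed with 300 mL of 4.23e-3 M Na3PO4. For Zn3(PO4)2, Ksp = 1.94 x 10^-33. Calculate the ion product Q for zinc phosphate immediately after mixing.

3.15 × 10^-15

Total volume = 166 + 300 = 466 mL.
[Zn^2+] = 2.11 × 10^-3 × (166/466) = 7.516 x 10^-4 M
[PO4^3-] = 4.23 × 10^-3 × (300/466) = 2.723 × 10^-3 M
Zn3(PO4)2(s) ⇌ 3 Zn^2+(aq) + 2 PO4^3-(aq), so Q = [Zn^2+]^3[PO4^3-]^2
Q = (7.516 x 10^-4)^3(2.723 × 10^-3)^2 = 3.15 × 10^-15
Q > Ksp, so Zn3(PO4)2 will precipitate.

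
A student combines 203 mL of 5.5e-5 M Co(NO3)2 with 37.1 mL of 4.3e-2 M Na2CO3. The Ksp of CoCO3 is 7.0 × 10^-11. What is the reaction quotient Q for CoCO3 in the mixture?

Total volume = 203 + 37.1 = 240.1 mL.
[Co^2+] = 5.5 × 10^-5 × (203/240.1) = 4.65 × 10^-5 M
[CO3^2-] = 4.3 x 10^-2 × (37.1/240.1) = 6.64 × 10^-3 M
CoCO3(s) <=> Co^2+ + CO3^2-, so Q = [Co^2+][CO3^2-]
Q = (4.65 × 10^-5)(6.64 × 10^-3) = 3.1 x 10^-7
Q > Ksp, so CoCO3 will precipitate.

Q = 3.1 x 10^-7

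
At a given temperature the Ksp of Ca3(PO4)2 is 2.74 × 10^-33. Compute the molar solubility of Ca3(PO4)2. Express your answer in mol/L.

s = 1.20 × 10^-7 M

Ca3(PO4)2(s) ⇌ 3 Ca^2+(aq) + 2 PO4^3-(aq)
Ksp = [Ca^2+]^3[PO4^3-]^2
If s mol/L of Ca3(PO4)2 dissolves, [Ca^2+] = 3s and [PO4^3-] = 2s.
So Ksp = (3s)^3 × (2s)^2 = 108s^5
Solving, s = (2.74 × 10^-33/108)^(1/5) = 1.20 × 10^-7 M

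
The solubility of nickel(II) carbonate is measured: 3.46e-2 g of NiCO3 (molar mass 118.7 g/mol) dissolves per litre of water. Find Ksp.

Molar solubility s = (3.46 x 10^-2 g/L) / (118.7 g/mol) = 2.915 × 10^-4 M.
NiCO3(s) <=> Ni^2+(aq) + CO3^2-(aq)
For each mole of NiCO3 that dissolves: [Ni^2+] = s, [CO3^2-] = s.
Ksp = [Ni^2+][CO3^2-]
Ksp = (s)(s) = s^2
Ksp = (2.915 x 10^-4)^2 = 8.50 × 10^-8

Ksp = 8.50e-8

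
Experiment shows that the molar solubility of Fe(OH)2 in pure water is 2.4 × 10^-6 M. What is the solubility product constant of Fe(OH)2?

Fe(OH)2(s) <=> Fe^2+ + 2 OH^-
If s mol/L of Fe(OH)2 dissolves, [Fe^2+] = s and [OH^-] = 2s.
Ksp = [Fe^2+][OH^-]^2
Ksp = s(2s)^2 = 4s^3
With s = 2.4 × 10^-6: Ksp = 5.5 × 10^-17

Ksp = 5.5e-17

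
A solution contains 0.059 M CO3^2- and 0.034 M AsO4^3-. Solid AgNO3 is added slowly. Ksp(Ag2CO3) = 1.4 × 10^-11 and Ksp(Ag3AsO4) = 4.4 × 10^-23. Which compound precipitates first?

Ag3AsO4

Each salt begins to precipitate when Q = Ksp, i.e. when [Ag^+] reaches its threshold.
For Ag2CO3: 1.4 × 10^-11 = 0.059 × [Ag^+]^2  ⇒  [Ag^+] = 1.5 x 10^-5 M.
For Ag3AsO4: 4.4 × 10^-23 = 0.034 × [Ag^+]^3  ⇒  [Ag^+] = 1.1 × 10^-7 M.
The salt with the lower threshold [Ag^+] precipitates first: Ag3AsO4.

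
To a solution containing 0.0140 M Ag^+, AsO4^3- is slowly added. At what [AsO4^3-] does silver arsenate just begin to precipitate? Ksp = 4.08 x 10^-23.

[AsO4^3-] = 1.49 x 10^-17 M

Ag3AsO4(s) ⇌ 3 Ag^+ + AsO4^3-
Ksp = [Ag^+]^3[AsO4^3-]
Precipitation begins when Q = Ksp. With [Ag^+] = 0.0140 M:
4.08 x 10^-23 = (0.0140)^3 × [AsO4^3-]
[AsO4^3-] = (4.08 x 10^-23 / 2.744 × 10^-6) = 1.49 x 10^-17 M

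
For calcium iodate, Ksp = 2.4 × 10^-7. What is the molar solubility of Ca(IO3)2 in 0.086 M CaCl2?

Ca(IO3)2(s) ⇌ Ca^2+(aq) + 2 IO3^-(aq)
Ksp = [Ca^2+][IO3^-]^2
Let s be the molar solubility in this solution. [Ca^2+] = 0.086 + s ≈ 0.086, [IO3^-] = 2s (since Ca^2+ from CaCl2 dominates).
Ksp ≈ 0.086 × (2s)^2
s = 8.4 × 10^-4 M
Check: s = 8.4 × 10^-4 ≪ 0.086, so the approximation is valid.

8.4 × 10^-4 M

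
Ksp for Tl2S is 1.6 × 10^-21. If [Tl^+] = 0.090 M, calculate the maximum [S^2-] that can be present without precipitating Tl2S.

2.0 × 10^-19 M

Tl2S(s) <=> 2 Tl^+(aq) + S^2-(aq)
Ksp = [Tl^+]^2[S^2-]
Precipitation begins when Q = Ksp. With [Tl^+] = 0.090 M:
1.6 × 10^-21 = (0.090)^2 × [S^2-]
[S^2-] = (1.6 × 10^-21 / 8.10 × 10^-3) = 2.0 × 10^-19 M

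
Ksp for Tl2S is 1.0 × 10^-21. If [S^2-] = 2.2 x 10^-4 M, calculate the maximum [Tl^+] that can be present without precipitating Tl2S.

Tl2S(s) ⇌ 2 Tl^+(aq) + S^2-(aq)
Ksp = [Tl^+]^2[S^2-]
Precipitation begins when Q = Ksp. With [S^2-] = 2.2 x 10^-4 M:
1.0 × 10^-21 = (2.2 x 10^-4) × [Tl^+]^2
[Tl^+] = (1.0 × 10^-21 / 2.2 x 10^-4)^(1/2) = 2.1 x 10^-9 M

[Tl^+] = 2.1 × 10^-9 M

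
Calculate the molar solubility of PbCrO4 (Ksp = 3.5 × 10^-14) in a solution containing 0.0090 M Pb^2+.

PbCrO4(s) ⇌ Pb^2+(aq) + CrO4^2-(aq)
Ksp = [Pb^2+][CrO4^2-]
Let s be the molar solubility in this solution. [Pb^2+] = 0.0090 + s ≈ 0.0090, [CrO4^2-] = s (common-ion effect: Pb^2+ is already 0.0090 M).
Ksp ≈ 0.0090 × s
s = 3.9 x 10^-12 M
Check: s = 3.9 × 10^-12 ≪ 0.0090, so the approximation is valid.

3.9 × 10^-12 M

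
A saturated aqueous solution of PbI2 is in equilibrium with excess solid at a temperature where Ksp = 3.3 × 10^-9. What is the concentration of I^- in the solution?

[I^-] ≈ 1.9e-3 M

PbI2(s) ⇌ Pb^2+ + 2 I^-
Ksp = [Pb^2+][I^-]^2
For each mole of PbI2 that dissolves: [Pb^2+] = s, [I^-] = 2s.
So Ksp = s × (2s)^2 = 4s^3
s^3 = 3.3 × 10^-9 / 4, so s = 9.38 × 10^-4 M
[I^-] = 2s = 1.9 x 10^-3 M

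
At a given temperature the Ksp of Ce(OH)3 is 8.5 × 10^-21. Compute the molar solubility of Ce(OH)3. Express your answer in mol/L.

4.2 × 10^-6 M

Ce(OH)3(s) ⇌ Ce^3+ + 3 OH^-
Ksp = [Ce^3+][OH^-]^3
With molar solubility s: [Ce^3+] = s, [OH^-] = 3s.
Substituting: Ksp = s(3s)^3 = 27s^4
s^4 = 8.5 × 10^-21 / 27, so s = 4.2 x 10^-6 M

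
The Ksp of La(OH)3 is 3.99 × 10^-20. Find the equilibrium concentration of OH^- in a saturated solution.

[OH^-] = 1.86e-5 M

La(OH)3(s) ⇌ La^3+(aq) + 3 OH^-(aq)
Ksp = [La^3+][OH^-]^3
With molar solubility s: [La^3+] = s, [OH^-] = 3s.
Substituting: Ksp = s(3s)^3 = 27s^4
Solving, s = (3.99 × 10^-20/27)^(1/4) = 6.200 × 10^-6 M
[OH^-] = 3s = 1.86 × 10^-5 M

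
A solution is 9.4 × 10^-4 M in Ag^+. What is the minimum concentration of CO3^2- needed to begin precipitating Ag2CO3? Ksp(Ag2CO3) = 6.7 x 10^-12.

[CO3^2-] = 7.6 x 10^-6 M

Ag2CO3(s) ⇌ 2 Ag^+(aq) + CO3^2-(aq)
Ksp = [Ag^+]^2[CO3^2-]
Precipitation begins when Q = Ksp. With [Ag^+] = 9.4 × 10^-4 M:
6.7 x 10^-12 = (9.4 × 10^-4)^2 × [CO3^2-]
[CO3^2-] = (6.7 x 10^-12 / 8.84 × 10^-7) = 7.6 x 10^-6 M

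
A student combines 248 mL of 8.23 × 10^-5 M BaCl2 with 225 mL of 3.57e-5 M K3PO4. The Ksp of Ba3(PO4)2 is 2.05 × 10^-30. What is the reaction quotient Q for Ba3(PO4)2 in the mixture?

Total volume = 248 + 225 = 473 mL.
[Ba^2+] = 8.23 × 10^-5 × (248/473) = 4.315 × 10^-5 M
[PO4^3-] = 3.57 × 10^-5 × (225/473) = 1.698 × 10^-5 M
Ba3(PO4)2(s) ⇌ 3 Ba^2+(aq) + 2 PO4^3-(aq), so Q = [Ba^2+]^3[PO4^3-]^2
Q = (4.315 × 10^-5)^3(1.698 × 10^-5)^2 = 2.32 x 10^-23
Q > Ksp, so Ba3(PO4)2 will precipitate.

Q = 2.32 x 10^-23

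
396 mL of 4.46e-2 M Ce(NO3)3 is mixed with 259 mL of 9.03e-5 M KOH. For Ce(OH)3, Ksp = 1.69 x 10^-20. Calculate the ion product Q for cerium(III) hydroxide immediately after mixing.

1.23e-15

Total volume = 396 + 259 = 655 mL.
[Ce^3+] = 4.46 x 10^-2 × (396/655) = 2.696 x 10^-2 M
[OH^-] = 9.03 × 10^-5 × (259/655) = 3.571 × 10^-5 M
Ce(OH)3(s) ⇌ Ce^3+ + 3 OH^-, so Q = [Ce^3+][OH^-]^3
Q = (2.696 × 10^-2)(3.571 × 10^-5)^3 = 1.23 × 10^-15
Q > Ksp, so Ce(OH)3 will precipitate.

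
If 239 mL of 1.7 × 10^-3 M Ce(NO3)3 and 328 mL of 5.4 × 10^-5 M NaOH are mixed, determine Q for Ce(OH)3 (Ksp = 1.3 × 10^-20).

Total volume = 239 + 328 = 567 mL.
[Ce^3+] = 1.7 × 10^-3 × (239/567) = 7.17 × 10^-4 M
[OH^-] = 5.4 × 10^-5 × (328/567) = 3.12 x 10^-5 M
Ce(OH)3(s) ⇌ Ce^3+ + 3 OH^-, so Q = [Ce^3+][OH^-]^3
Q = (7.17 × 10^-4)(3.12 x 10^-5)^3 = 2.2 × 10^-17
Q > Ksp, so Ce(OH)3 will precipitate.

Q ≈ 2.2e-17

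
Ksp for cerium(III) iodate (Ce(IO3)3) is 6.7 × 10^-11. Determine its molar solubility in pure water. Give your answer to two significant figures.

Ce(IO3)3(s) ⇌ Ce^3+ + 3 IO3^-
Ksp = [Ce^3+][IO3^-]^3
For each mole of Ce(IO3)3 that dissolves: [Ce^3+] = s, [IO3^-] = 3s.
Substituting: Ksp = s(3s)^3 = 27s^4
s = (6.7 × 10^-11 / 27)^(1/4) = 1.3 × 10^-3 M

s ≈ 1.3 x 10^-3 M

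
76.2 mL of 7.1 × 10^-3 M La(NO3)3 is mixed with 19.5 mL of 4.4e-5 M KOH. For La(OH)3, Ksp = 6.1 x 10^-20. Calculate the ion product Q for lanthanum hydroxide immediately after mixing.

Total volume = 76.2 + 19.5 = 95.7 mL.
[La^3+] = 7.1 × 10^-3 × (76.2/95.7) = 5.65 × 10^-3 M
[OH^-] = 4.4 × 10^-5 × (19.5/95.7) = 8.97 x 10^-6 M
La(OH)3(s) ⇌ La^3+ + 3 OH^-, so Q = [La^3+][OH^-]^3
Q = (5.65 x 10^-3)(8.97 x 10^-6)^3 = 4.1 × 10^-18
Q > Ksp, so La(OH)3 will precipitate.

4.1e-18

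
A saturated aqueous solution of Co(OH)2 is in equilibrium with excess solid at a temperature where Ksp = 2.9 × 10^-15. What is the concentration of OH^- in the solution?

[OH^-] = 1.8e-5 M

Co(OH)2(s) <=> Co^2+ + 2 OH^-
Ksp = [Co^2+][OH^-]^2
For each mole of Co(OH)2 that dissolves: [Co^2+] = s, [OH^-] = 2s.
So Ksp = s × (2s)^2 = 4s^3
s = (2.9 × 10^-15 / 4)^(1/3) = 8.98 x 10^-6 M
[OH^-] = 2s = 1.8 x 10^-5 M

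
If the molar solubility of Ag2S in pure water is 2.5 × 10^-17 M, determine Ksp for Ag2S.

6.3 x 10^-50

Ag2S(s) <=> 2 Ag^+(aq) + S^2-(aq)
With molar solubility s: [Ag^+] = 2s, [S^2-] = s.
Ksp = [Ag^+]^2[S^2-]
Ksp = (2s)^2s = 4s^3
Ksp = 4 × (2.5 × 10^-17)^3 = 6.3 × 10^-50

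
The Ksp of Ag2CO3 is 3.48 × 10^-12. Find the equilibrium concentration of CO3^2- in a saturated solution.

9.55 × 10^-5 M

Ag2CO3(s) <=> 2 Ag^+ + CO3^2-
Ksp = [Ag^+]^2[CO3^2-]
If s mol/L of Ag2CO3 dissolves, [Ag^+] = 2s and [CO3^2-] = s.
Ksp = (2s)^2s = 4s^3
s^3 = 3.48 × 10^-12 / 4, so s = 9.546 × 10^-5 M
[CO3^2-] = s = 9.55 x 10^-5 M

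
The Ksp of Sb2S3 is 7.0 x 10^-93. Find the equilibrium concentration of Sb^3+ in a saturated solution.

[Sb^3+] = 2.9 × 10^-19 M

Sb2S3(s) ⇌ 2 Sb^3+(aq) + 3 S^2-(aq)
Ksp = [Sb^3+]^2[S^2-]^3
For each mole of Sb2S3 that dissolves: [Sb^3+] = 2s, [S^2-] = 3s.
Substituting: Ksp = (2s)^2(3s)^3 = 108s^5
s^5 = 7.0 x 10^-93 / 108, so s = 1.45 × 10^-19 M
[Sb^3+] = 2s = 2.9 x 10^-19 M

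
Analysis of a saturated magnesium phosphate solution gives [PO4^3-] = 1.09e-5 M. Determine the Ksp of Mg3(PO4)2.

Mg3(PO4)2(s) ⇌ 3 Mg^2+(aq) + 2 PO4^3-(aq)
Stoichiometry gives [Mg^2+] = (3/2)[PO4^3-] = 1.635 × 10^-5 M.
Ksp = [Mg^2+]^3[PO4^3-]^2
Ksp = (1.635 × 10^-5)^3 × (1.09 × 10^-5)^2 = 5.19 × 10^-25

Ksp ≈ 5.19e-25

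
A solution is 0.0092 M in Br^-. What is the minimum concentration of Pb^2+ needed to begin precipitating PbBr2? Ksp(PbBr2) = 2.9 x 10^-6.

PbBr2(s) ⇌ Pb^2+(aq) + 2 Br^-(aq)
Ksp = [Pb^2+][Br^-]^2
Precipitation begins when Q = Ksp. With [Br^-] = 0.0092 M:
2.9 x 10^-6 = (0.0092)^2 × [Pb^2+]
[Pb^2+] = (2.9 x 10^-6 / 8.46 × 10^-5) = 3.4 × 10^-2 M

[Pb^2+] ≈ 3.4e-2 M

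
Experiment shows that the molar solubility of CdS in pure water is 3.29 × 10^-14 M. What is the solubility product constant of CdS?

1.08 × 10^-27

CdS(s) <=> Cd^2+ + S^2-
For each mole of CdS that dissolves: [Cd^2+] = s, [S^2-] = s.
Ksp = [Cd^2+][S^2-]
Ksp = (s)(s) = s^2
With s = 3.29 × 10^-14: Ksp = 1.08 x 10^-27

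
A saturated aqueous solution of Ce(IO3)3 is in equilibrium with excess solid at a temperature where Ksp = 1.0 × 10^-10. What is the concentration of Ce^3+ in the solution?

Ce(IO3)3(s) ⇌ Ce^3+ + 3 IO3^-
Ksp = [Ce^3+][IO3^-]^3
Let s = molar solubility. Then [Ce^3+] = s and [IO3^-] = 3s.
Ksp = s(3s)^3 = 27s^4
s = (1.0 × 10^-10 / 27)^(1/4) = 1.39 x 10^-3 M
[Ce^3+] = s = 1.4 × 10^-3 M

[Ce^3+] = 1.4 × 10^-3 M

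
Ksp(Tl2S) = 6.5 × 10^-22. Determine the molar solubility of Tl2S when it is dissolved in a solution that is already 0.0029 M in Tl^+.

7.7 x 10^-17 M

Tl2S(s) <=> 2 Tl^+(aq) + S^2-(aq)
Ksp = [Tl^+]^2[S^2-]
Let s = moles of Tl2S that dissolve per litre. [Tl^+] = 0.0029 + 2s ≈ 0.0029, [S^2-] = s (since the Tl^+ already present dominates).
Ksp ≈ (0.0029)^2 × s
s = 7.7 × 10^-17 M
Check: 2s = 1.5 x 10^-16 ≪ 0.0029, so the approximation is valid.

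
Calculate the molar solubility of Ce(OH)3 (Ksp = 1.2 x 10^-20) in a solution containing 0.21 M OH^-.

s ≈ 1.3 × 10^-18 M

Ce(OH)3(s) ⇌ Ce^3+(aq) + 3 OH^-(aq)
Ksp = [Ce^3+][OH^-]^3
Let s = moles of Ce(OH)3 that dissolve per litre. [Ce^3+] = s, [OH^-] = 0.21 + 3s ≈ 0.21 (since the OH^- already present dominates).
Ksp ≈ s × (0.21)^3
s = 1.3 × 10^-18 M
Check: 3s = 3.9 × 10^-18 ≪ 0.21, so the approximation is valid.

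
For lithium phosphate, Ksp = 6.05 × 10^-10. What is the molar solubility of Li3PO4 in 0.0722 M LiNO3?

s ≈ 1.61e-6 M

Li3PO4(s) ⇌ 3 Li^+(aq) + PO4^3-(aq)
Ksp = [Li^+]^3[PO4^3-]
Let s = moles of Li3PO4 that dissolve per litre. [Li^+] = 0.0722 + 3s ≈ 0.0722, [PO4^3-] = s (common-ion effect: Li^+ is already 0.0722 M).
Ksp ≈ (0.0722)^3 × s
s = 1.61 × 10^-6 M
Check: 3s = 4.8 × 10^-6 ≪ 0.0722, so the approximation is valid.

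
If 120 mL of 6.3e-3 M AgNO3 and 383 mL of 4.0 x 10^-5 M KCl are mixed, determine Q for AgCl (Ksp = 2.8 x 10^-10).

Total volume = 120 + 383 = 503 mL.
[Ag^+] = 6.3 × 10^-3 × (120/503) = 1.50 x 10^-3 M
[Cl^-] = 4.0 × 10^-5 × (383/503) = 3.05 × 10^-5 M
AgCl(s) ⇌ Ag^+ + Cl^-, so Q = [Ag^+][Cl^-]
Q = (1.50 x 10^-3)(3.05 × 10^-5) = 4.6 × 10^-8
Q > Ksp, so AgCl will precipitate.

4.6 × 10^-8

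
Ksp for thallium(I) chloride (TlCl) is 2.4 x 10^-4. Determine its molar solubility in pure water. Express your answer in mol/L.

0.015 M

TlCl(s) <=> Tl^+(aq) + Cl^-(aq)
Ksp = [Tl^+][Cl^-]
For each mole of TlCl that dissolves: [Tl^+] = s, [Cl^-] = s.
Ksp = s × s = s^2
s = (2.4 x 10^-4)^(1/2) = 1.5 × 10^-2 M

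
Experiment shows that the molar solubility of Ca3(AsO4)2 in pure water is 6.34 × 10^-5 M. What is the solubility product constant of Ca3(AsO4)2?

Ksp ≈ 1.11 × 10^-19

Ca3(AsO4)2(s) <=> 3 Ca^2+ + 2 AsO4^3-
Let s = molar solubility. Then [Ca^2+] = 3s and [AsO4^3-] = 2s.
Ksp = [Ca^2+]^3[AsO4^3-]^2
So Ksp = (3s)^3 × (2s)^2 = 108s^5
Ksp = 108 × (6.34 × 10^-5)^5 = 1.11 x 10^-19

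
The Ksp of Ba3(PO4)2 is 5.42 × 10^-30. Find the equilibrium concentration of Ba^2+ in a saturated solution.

Ba3(PO4)2(s) ⇌ 3 Ba^2+ + 2 PO4^3-
Ksp = [Ba^2+]^3[PO4^3-]^2
Let s = molar solubility. Then [Ba^2+] = 3s and [PO4^3-] = 2s.
Ksp = (3s)^3(2s)^2 = 108s^5
s = (5.42 × 10^-30 / 108)^(1/5) = 5.497 x 10^-7 M
[Ba^2+] = 3s = 1.65 x 10^-6 M

[Ba^2+] = 1.65 × 10^-6 M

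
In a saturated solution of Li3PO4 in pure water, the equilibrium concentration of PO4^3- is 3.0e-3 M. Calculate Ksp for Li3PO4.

Li3PO4(s) ⇌ 3 Li^+(aq) + PO4^3-(aq)
Stoichiometry gives [Li^+] = (3/1)[PO4^3-] = 9.00 × 10^-3 M.
Ksp = [Li^+]^3[PO4^3-]
Ksp = (9.00 × 10^-3)^3 × 3.0 × 10^-3 = 2.2 × 10^-9

2.2 × 10^-9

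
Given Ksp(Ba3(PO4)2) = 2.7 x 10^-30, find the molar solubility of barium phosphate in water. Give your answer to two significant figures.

Ba3(PO4)2(s) ⇌ 3 Ba^2+(aq) + 2 PO4^3-(aq)
Ksp = [Ba^2+]^3[PO4^3-]^2
Let s = molar solubility. Then [Ba^2+] = 3s and [PO4^3-] = 2s.
Substituting: Ksp = (3s)^3(2s)^2 = 108s^5
s = (2.7 x 10^-30 / 108)^(1/5) = 4.8 x 10^-7 M

4.8 x 10^-7 M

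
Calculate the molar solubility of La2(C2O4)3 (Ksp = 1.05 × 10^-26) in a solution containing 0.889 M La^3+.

7.89 × 10^-10 M

La2(C2O4)3(s) ⇌ 2 La^3+ + 3 C2O4^2-
Ksp = [La^3+]^2[C2O4^2-]^3
If s mol/L dissolves here, [La^3+] = 0.889 + 2s ≈ 0.889, [C2O4^2-] = 3s (Ksp is small, so little additional dissolves).
Ksp ≈ (0.889)^2 × (3s)^3
s = 7.89 x 10^-10 M
Check: 2s = 1.6 × 10^-9 ≪ 0.889, so the approximation is valid.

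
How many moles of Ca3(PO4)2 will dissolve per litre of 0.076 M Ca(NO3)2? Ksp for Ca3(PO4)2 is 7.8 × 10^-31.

2.1 × 10^-14 M

Ca3(PO4)2(s) <=> 3 Ca^2+(aq) + 2 PO4^3-(aq)
Ksp = [Ca^2+]^3[PO4^3-]^2
Let s = moles of Ca3(PO4)2 that dissolve per litre. [Ca^2+] = 0.076 + 3s ≈ 0.076, [PO4^3-] = 2s (since Ca^2+ from Ca(NO3)2 dominates).
Ksp ≈ (0.076)^3 × (2s)^2
s = 2.1 x 10^-14 M
Check: 3s = 6.3 × 10^-14 ≪ 0.076, so the approximation is valid.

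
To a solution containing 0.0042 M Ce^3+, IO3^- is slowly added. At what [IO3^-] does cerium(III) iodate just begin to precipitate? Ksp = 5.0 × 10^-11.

Ce(IO3)3(s) ⇌ Ce^3+(aq) + 3 IO3^-(aq)
Ksp = [Ce^3+][IO3^-]^3
Precipitation begins when Q = Ksp. With [Ce^3+] = 0.0042 M:
5.0 × 10^-11 = (0.0042) × [IO3^-]^3
[IO3^-] = (5.0 × 10^-11 / 4.2 x 10^-3)^(1/3) = 2.3 x 10^-3 M

[IO3^-] ≈ 2.3e-3 M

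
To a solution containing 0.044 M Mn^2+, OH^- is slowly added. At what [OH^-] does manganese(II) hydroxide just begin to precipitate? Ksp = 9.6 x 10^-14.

Mn(OH)2(s) <=> Mn^2+ + 2 OH^-
Ksp = [Mn^2+][OH^-]^2
Precipitation begins when Q = Ksp. With [Mn^2+] = 0.044 M:
9.6 x 10^-14 = (0.044) × [OH^-]^2
[OH^-] = (9.6 x 10^-14 / 4.4 × 10^-2)^(1/2) = 1.5 x 10^-6 M

[OH^-] ≈ 1.5e-6 M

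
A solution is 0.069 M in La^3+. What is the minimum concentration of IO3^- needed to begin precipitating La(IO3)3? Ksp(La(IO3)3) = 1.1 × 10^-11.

La(IO3)3(s) <=> La^3+(aq) + 3 IO3^-(aq)
Ksp = [La^3+][IO3^-]^3
Precipitation begins when Q = Ksp. With [La^3+] = 0.069 M:
1.1 × 10^-11 = (0.069) × [IO3^-]^3
[IO3^-] = (1.1 × 10^-11 / 6.9 x 10^-2)^(1/3) = 5.4 × 10^-4 M

[IO3^-] = 5.4 × 10^-4 M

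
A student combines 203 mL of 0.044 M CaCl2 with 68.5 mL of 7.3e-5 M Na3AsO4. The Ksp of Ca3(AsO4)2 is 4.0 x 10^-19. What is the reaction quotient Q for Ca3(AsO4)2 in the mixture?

Q = 1.2 × 10^-14

Total volume = 203 + 68.5 = 271.5 mL.
[Ca^2+] = 4.4 x 10^-2 × (203/271.5) = 3.29 × 10^-2 M
[AsO4^3-] = 7.3 × 10^-5 × (68.5/271.5) = 1.84 x 10^-5 M
Ca3(AsO4)2(s) ⇌ 3 Ca^2+ + 2 AsO4^3-, so Q = [Ca^2+]^3[AsO4^3-]^2
Q = (3.29 × 10^-2)^3(1.84 × 10^-5)^2 = 1.2 × 10^-14
Q > Ksp, so Ca3(AsO4)2 will precipitate.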